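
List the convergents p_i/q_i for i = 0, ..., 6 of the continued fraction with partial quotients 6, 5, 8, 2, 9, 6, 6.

6/1, 31/5, 254/41, 539/87, 5105/824, 31169/5031, 192119/31010

Using the convergent recurrence p_i = a_i*p_{i-1} + p_{i-2}, q_i = a_i*q_{i-1} + q_{i-2} with p_{-2}=0, p_{-1}=1, q_{-2}=1, q_{-1}=0:
  i=0: a_0=6, p_0 = 6*1 + 0 = 6, q_0 = 6*0 + 1 = 1.
  i=1: a_1=5, p_1 = 5*6 + 1 = 31, q_1 = 5*1 + 0 = 5.
  i=2: a_2=8, p_2 = 8*31 + 6 = 254, q_2 = 8*5 + 1 = 41.
  i=3: a_3=2, p_3 = 2*254 + 31 = 539, q_3 = 2*41 + 5 = 87.
  i=4: a_4=9, p_4 = 9*539 + 254 = 5105, q_4 = 9*87 + 41 = 824.
  i=5: a_5=6, p_5 = 6*5105 + 539 = 31169, q_5 = 6*824 + 87 = 5031.
  i=6: a_6=6, p_6 = 6*31169 + 5105 = 192119, q_6 = 6*5031 + 824 = 31010.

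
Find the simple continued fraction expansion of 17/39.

Run the Euclidean algorithm on 17 and 39; the successive quotients are the partial quotients a_0, a_1, ... (each step inverts the fractional part left over by the previous one):
  17 = 0*39 + 17, so a_0 = 0.
  39 = 2*17 + 5, so a_1 = 2.
  17 = 3*5 + 2, so a_2 = 3.
  5 = 2*2 + 1, so a_3 = 2.
  2 = 2*1 + 0, so a_4 = 2.
The remainder reaches 0 after 5 divisions, so the expansion has 5 partial quotients, read off in order.

[0; 2, 3, 2, 2]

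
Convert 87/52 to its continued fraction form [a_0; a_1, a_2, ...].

Run the Euclidean algorithm on 87 and 52; the successive quotients are the partial quotients a_0, a_1, ... (each step inverts the fractional part left over by the previous one):
  87 = 1*52 + 35, so a_0 = 1.
  52 = 1*35 + 17, so a_1 = 1.
  35 = 2*17 + 1, so a_2 = 2.
  17 = 17*1 + 0, so a_3 = 17.
The remainder reaches 0 after 4 divisions, so the expansion has 4 partial quotients, read off in order.

[1; 1, 2, 17]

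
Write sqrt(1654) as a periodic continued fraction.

Write x_i = (sqrt(1654) + m_i)/d_i with (m_0, d_0) = (0, 1). a_0 = floor(sqrt(1654)) = 40, since 40^2 = 1600 <= 1654 < 1681 = 41^2.
Iterate m_{i+1} = d_i*a_i - m_i, d_{i+1} = (1654 - m_{i+1}^2)/d_i, a_{i+1} = floor((a_0 + m_{i+1})/d_{i+1}):
  m_1 = 1*40 - 0 = 40, d_1 = (1654 - 40^2)/1 = 54/1 = 54, a_1 = floor((40 + 40)/54) = 1.
  m_2 = 54*1 - 40 = 14, d_2 = (1654 - 14^2)/54 = 1458/54 = 27, a_2 = floor((40 + 14)/27) = 2.
  m_3 = 27*2 - 14 = 40, d_3 = (1654 - 40^2)/27 = 54/27 = 2, a_3 = floor((40 + 40)/2) = 40.
  m_4 = 2*40 - 40 = 40, d_4 = (1654 - 40^2)/2 = 54/2 = 27, a_4 = floor((40 + 40)/27) = 2.
  m_5 = 27*2 - 40 = 14, d_5 = (1654 - 14^2)/27 = 1458/27 = 54, a_5 = floor((40 + 14)/54) = 1.
  m_6 = 54*1 - 14 = 40, d_6 = (1654 - 40^2)/54 = 54/54 = 1, a_6 = floor((40 + 40)/1) = 80.
  m_7 = 1*80 - 40 = 40, d_7 = (1654 - 40^2)/1 = 54/1 = 54: (m_7, d_7) = (m_1, d_1) = (40, 54), so from here the quotients repeat a_1, ..., a_6; the period length is 6.
Hence the expansion of sqrt(1654) is a_0 = 40 followed by the repeating block 1, 2, 40, 2, 1, 80 (period 6).

[40; (1, 2, 40, 2, 1, 80)]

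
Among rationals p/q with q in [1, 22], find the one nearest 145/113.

Expand x = 145/113 as a continued fraction with the Euclidean algorithm:
  145 = 1*113 + 32, so a_0 = 1.
  113 = 3*32 + 17, so a_1 = 3.
  32 = 1*17 + 15, so a_2 = 1.
  17 = 1*15 + 2, so a_3 = 1.
  15 = 7*2 + 1, so a_4 = 7.
  2 = 2*1 + 0, so a_5 = 2.
so x = [1; 3, 1, 1, 7, 2].
Convergents (p_i = a_i*p_{i-1} + p_{i-2}, q_i = a_i*q_{i-1} + q_{i-2} with p_{-2}=0, p_{-1}=1, q_{-2}=1, q_{-1}=0), until the denominator exceeds 22:
  i=0: a_0=1, p_0 = 1*1 + 0 = 1, q_0 = 1*0 + 1 = 1.
  i=1: a_1=3, p_1 = 3*1 + 1 = 4, q_1 = 3*1 + 0 = 3.
  i=2: a_2=1, p_2 = 1*4 + 1 = 5, q_2 = 1*3 + 1 = 4.
  i=3: a_3=1, p_3 = 1*5 + 4 = 9, q_3 = 1*4 + 3 = 7.
  i=4: a_4=7, p_4 = 7*9 + 5 = 68, q_4 = 7*7 + 4 = 53.
q_4 = 53 > 22, so the last convergent with denominator <= 22 is p_3/q_3 = 9/7.
The closest fraction with denominator <= 22 is either p_3/q_3 or the intermediate fraction (k*p_3 + p_2)/(k*q_3 + q_2) with the largest k >= 1 whose denominator stays <= 22; these approach x as k grows, and every other convergent or intermediate fraction in range is farther away.
Largest k: floor((22 - q_2)/q_3) = floor((22 - 4)/7) = 2.
That gives (2*9 + 5)/(2*7 + 4) = 23/18.
Compare the errors: |x - 9/7| = |145*7 - 9*113|/(113*7) = 2/791, and |x - 23/18| = |145*18 - 23*113|/(113*18) = 11/2034.
Cross-multiplying, 2*2034 = 4068 < 8701 = 11*791, so 2/791 is smaller: the convergent 9/7 is closer to x than 23/18.

9/7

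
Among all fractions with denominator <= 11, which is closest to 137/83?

Expand x = 137/83 as a continued fraction with the Euclidean algorithm:
  137 = 1*83 + 54, so a_0 = 1.
  83 = 1*54 + 29, so a_1 = 1.
  54 = 1*29 + 25, so a_2 = 1.
  29 = 1*25 + 4, so a_3 = 1.
  25 = 6*4 + 1, so a_4 = 6.
  4 = 4*1 + 0, so a_5 = 4.
so x = [1; 1, 1, 1, 6, 4].
Convergents (p_i = a_i*p_{i-1} + p_{i-2}, q_i = a_i*q_{i-1} + q_{i-2} with p_{-2}=0, p_{-1}=1, q_{-2}=1, q_{-1}=0), until the denominator exceeds 11:
  i=0: a_0=1, p_0 = 1*1 + 0 = 1, q_0 = 1*0 + 1 = 1.
  i=1: a_1=1, p_1 = 1*1 + 1 = 2, q_1 = 1*1 + 0 = 1.
  i=2: a_2=1, p_2 = 1*2 + 1 = 3, q_2 = 1*1 + 1 = 2.
  i=3: a_3=1, p_3 = 1*3 + 2 = 5, q_3 = 1*2 + 1 = 3.
  i=4: a_4=6, p_4 = 6*5 + 3 = 33, q_4 = 6*3 + 2 = 20.
q_4 = 20 > 11, so the last convergent with denominator <= 11 is p_3/q_3 = 5/3.
The closest fraction with denominator <= 11 is either p_3/q_3 or the intermediate fraction (k*p_3 + p_2)/(k*q_3 + q_2) with the largest k >= 1 whose denominator stays <= 11; these approach x as k grows, and every other convergent or intermediate fraction in range is farther away.
Largest k: floor((11 - q_2)/q_3) = floor((11 - 2)/3) = 3.
That gives (3*5 + 3)/(3*3 + 2) = 18/11.
Compare the errors: |x - 5/3| = |137*3 - 5*83|/(83*3) = 4/249, and |x - 18/11| = |137*11 - 18*83|/(83*11) = 13/913.
Cross-multiplying, 13*249 = 3237 < 3652 = 4*913, so 13/913 is smaller: the intermediate fraction 18/11 is closer to x than 5/3.

18/11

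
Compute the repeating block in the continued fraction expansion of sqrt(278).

[16; (1, 2, 16, 2, 1, 32)]

Write x_i = (sqrt(278) + m_i)/d_i with (m_0, d_0) = (0, 1). a_0 = floor(sqrt(278)) = 16, since 16^2 = 256 <= 278 < 289 = 17^2.
Iterate m_{i+1} = d_i*a_i - m_i, d_{i+1} = (278 - m_{i+1}^2)/d_i, a_{i+1} = floor((a_0 + m_{i+1})/d_{i+1}):
  m_1 = 1*16 - 0 = 16, d_1 = (278 - 16^2)/1 = 22/1 = 22, a_1 = floor((16 + 16)/22) = 1.
  m_2 = 22*1 - 16 = 6, d_2 = (278 - 6^2)/22 = 242/22 = 11, a_2 = floor((16 + 6)/11) = 2.
  m_3 = 11*2 - 6 = 16, d_3 = (278 - 16^2)/11 = 22/11 = 2, a_3 = floor((16 + 16)/2) = 16.
  m_4 = 2*16 - 16 = 16, d_4 = (278 - 16^2)/2 = 22/2 = 11, a_4 = floor((16 + 16)/11) = 2.
  m_5 = 11*2 - 16 = 6, d_5 = (278 - 6^2)/11 = 242/11 = 22, a_5 = floor((16 + 6)/22) = 1.
  m_6 = 22*1 - 6 = 16, d_6 = (278 - 16^2)/22 = 22/22 = 1, a_6 = floor((16 + 16)/1) = 32.
  m_7 = 1*32 - 16 = 16, d_7 = (278 - 16^2)/1 = 22/1 = 22: (m_7, d_7) = (m_1, d_1) = (16, 22), so from here the quotients repeat a_1, ..., a_6; the period length is 6.
Hence the expansion of sqrt(278) is a_0 = 16 followed by the repeating block 1, 2, 16, 2, 1, 32 (period 6).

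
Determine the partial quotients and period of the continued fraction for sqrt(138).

Write x_i = (sqrt(138) + m_i)/d_i with (m_0, d_0) = (0, 1). a_0 = floor(sqrt(138)) = 11, since 11^2 = 121 <= 138 < 144 = 12^2.
Iterate m_{i+1} = d_i*a_i - m_i, d_{i+1} = (138 - m_{i+1}^2)/d_i, a_{i+1} = floor((a_0 + m_{i+1})/d_{i+1}):
  m_1 = 1*11 - 0 = 11, d_1 = (138 - 11^2)/1 = 17/1 = 17, a_1 = floor((11 + 11)/17) = 1.
  m_2 = 17*1 - 11 = 6, d_2 = (138 - 6^2)/17 = 102/17 = 6, a_2 = floor((11 + 6)/6) = 2.
  m_3 = 6*2 - 6 = 6, d_3 = (138 - 6^2)/6 = 102/6 = 17, a_3 = floor((11 + 6)/17) = 1.
  m_4 = 17*1 - 6 = 11, d_4 = (138 - 11^2)/17 = 17/17 = 1, a_4 = floor((11 + 11)/1) = 22.
  m_5 = 1*22 - 11 = 11, d_5 = (138 - 11^2)/1 = 17/1 = 17: (m_5, d_5) = (m_1, d_1) = (11, 17), so from here the quotients repeat a_1, ..., a_4; the period length is 4.
Hence the expansion of sqrt(138) is a_0 = 11 followed by the repeating block 1, 2, 1, 22 (period 4).

[11; (1, 2, 1, 22)]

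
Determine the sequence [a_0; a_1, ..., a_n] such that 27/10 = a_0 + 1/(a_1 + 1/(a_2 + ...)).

[2; 1, 2, 3]

Run the Euclidean algorithm on 27 and 10; the successive quotients are the partial quotients a_0, a_1, ... (each step inverts the fractional part left over by the previous one):
  27 = 2*10 + 7, so a_0 = 2.
  10 = 1*7 + 3, so a_1 = 1.
  7 = 2*3 + 1, so a_2 = 2.
  3 = 3*1 + 0, so a_3 = 3.
The remainder reaches 0 after 4 divisions, so the expansion has 4 partial quotients, read off in order.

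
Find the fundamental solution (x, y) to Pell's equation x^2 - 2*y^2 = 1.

First expand sqrt(2) as a continued fraction. With x_i = (sqrt(2) + m_i)/d_i and (m_0, d_0) = (0, 1): a_0 = floor(sqrt(2)) = 1, since 1^2 = 1 <= 2 < 4 = 2^2.
Iterate m_{i+1} = d_i*a_i - m_i, d_{i+1} = (2 - m_{i+1}^2)/d_i, a_{i+1} = floor((a_0 + m_{i+1})/d_{i+1}):
  m_1 = 1*1 - 0 = 1, d_1 = (2 - 1^2)/1 = 1/1 = 1, a_1 = floor((1 + 1)/1) = 2.
  m_2 = 1*2 - 1 = 1, d_2 = (2 - 1^2)/1 = 1/1 = 1: (m_2, d_2) = (m_1, d_1) = (1, 1), so from here the quotient a_1 repeats; the period length is 1.
So sqrt(2) = [1; (2)] with period length k = 1.
k is odd, so (p_{k-1}, q_{k-1}) only solves x^2 - 2y^2 = -1 and the fundamental solution of x^2 - 2y^2 = 1 is (p_{2k-1}, q_{2k-1}) = (p_1, q_1); compute convergents through index 1, running through the period twice.
Convergents (p_i = a_i*p_{i-1} + p_{i-2}, q_i = a_i*q_{i-1} + q_{i-2} with p_{-2}=0, p_{-1}=1, q_{-2}=1, q_{-1}=0):
  i=0: a_0=1, p_0 = 1*1 + 0 = 1, q_0 = 1*0 + 1 = 1.
  i=1: a_1=2, p_1 = 2*1 + 1 = 3, q_1 = 2*1 + 0 = 2.
Indeed p_0^2 - 2*q_0^2 = 1 - 2 = -1, not +1.
Check: 3^2 - 2*2^2 = 9 - 8 = 1, so (x, y) = (3, 2) solves the equation, and by the theorem it is the least positive solution.

(x, y) = (3, 2)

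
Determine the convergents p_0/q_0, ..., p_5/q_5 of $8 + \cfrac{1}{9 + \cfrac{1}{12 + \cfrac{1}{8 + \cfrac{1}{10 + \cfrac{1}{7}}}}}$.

Using the convergent recurrence p_i = a_i*p_{i-1} + p_{i-2}, q_i = a_i*q_{i-1} + q_{i-2} with p_{-2}=0, p_{-1}=1, q_{-2}=1, q_{-1}=0:
  i=0: a_0=8, p_0 = 8*1 + 0 = 8, q_0 = 8*0 + 1 = 1.
  i=1: a_1=9, p_1 = 9*8 + 1 = 73, q_1 = 9*1 + 0 = 9.
  i=2: a_2=12, p_2 = 12*73 + 8 = 884, q_2 = 12*9 + 1 = 109.
  i=3: a_3=8, p_3 = 8*884 + 73 = 7145, q_3 = 8*109 + 9 = 881.
  i=4: a_4=10, p_4 = 10*7145 + 884 = 72334, q_4 = 10*881 + 109 = 8919.
  i=5: a_5=7, p_5 = 7*72334 + 7145 = 513483, q_5 = 7*8919 + 881 = 63314.

8/1, 73/9, 884/109, 7145/881, 72334/8919, 513483/63314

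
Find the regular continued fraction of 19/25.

Run the Euclidean algorithm on 19 and 25; the successive quotients are the partial quotients a_0, a_1, ... (each step inverts the fractional part left over by the previous one):
  19 = 0*25 + 19, so a_0 = 0.
  25 = 1*19 + 6, so a_1 = 1.
  19 = 3*6 + 1, so a_2 = 3.
  6 = 6*1 + 0, so a_3 = 6.
The remainder reaches 0 after 4 divisions, so the expansion has 4 partial quotients, read off in order.

[0; 1, 3, 6]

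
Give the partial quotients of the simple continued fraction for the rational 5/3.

[1; 1, 2]

Run the Euclidean algorithm on 5 and 3; the successive quotients are the partial quotients a_0, a_1, ... (each step inverts the fractional part left over by the previous one):
  5 = 1*3 + 2, so a_0 = 1.
  3 = 1*2 + 1, so a_1 = 1.
  2 = 2*1 + 0, so a_2 = 2.
The remainder reaches 0 after 3 divisions, so the expansion has 3 partial quotients, read off in order.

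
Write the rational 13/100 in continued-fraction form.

Run the Euclidean algorithm on 13 and 100; the successive quotients are the partial quotients a_0, a_1, ... (each step inverts the fractional part left over by the previous one):
  13 = 0*100 + 13, so a_0 = 0.
  100 = 7*13 + 9, so a_1 = 7.
  13 = 1*9 + 4, so a_2 = 1.
  9 = 2*4 + 1, so a_3 = 2.
  4 = 4*1 + 0, so a_4 = 4.
The remainder reaches 0 after 5 divisions, so the expansion has 5 partial quotients, read off in order.

[0; 7, 1, 2, 4]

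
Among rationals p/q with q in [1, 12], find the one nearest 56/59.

11/12

Expand x = 56/59 as a continued fraction with the Euclidean algorithm:
  56 = 0*59 + 56, so a_0 = 0.
  59 = 1*56 + 3, so a_1 = 1.
  56 = 18*3 + 2, so a_2 = 18.
  3 = 1*2 + 1, so a_3 = 1.
  2 = 2*1 + 0, so a_4 = 2.
so x = [0; 1, 18, 1, 2].
Convergents (p_i = a_i*p_{i-1} + p_{i-2}, q_i = a_i*q_{i-1} + q_{i-2} with p_{-2}=0, p_{-1}=1, q_{-2}=1, q_{-1}=0), until the denominator exceeds 12:
  i=0: a_0=0, p_0 = 0*1 + 0 = 0, q_0 = 0*0 + 1 = 1.
  i=1: a_1=1, p_1 = 1*0 + 1 = 1, q_1 = 1*1 + 0 = 1.
  i=2: a_2=18, p_2 = 18*1 + 0 = 18, q_2 = 18*1 + 1 = 19.
q_2 = 19 > 12, so the last convergent with denominator <= 12 is p_1/q_1 = 1/1.
The closest fraction with denominator <= 12 is either p_1/q_1 or the intermediate fraction (k*p_1 + p_0)/(k*q_1 + q_0) with the largest k >= 1 whose denominator stays <= 12; these approach x as k grows, and every other convergent or intermediate fraction in range is farther away.
Largest k: floor((12 - q_0)/q_1) = floor((12 - 1)/1) = 11.
That gives (11*1 + 0)/(11*1 + 1) = 11/12.
Compare the errors: |x - 1/1| = |56*1 - 1*59|/(59*1) = 3/59, and |x - 11/12| = |56*12 - 11*59|/(59*12) = 23/708.
Cross-multiplying, 23*59 = 1357 < 2124 = 3*708, so 23/708 is smaller: the intermediate fraction 11/12 is closer to x than 1/1.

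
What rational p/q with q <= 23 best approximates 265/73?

69/19

Expand x = 265/73 as a continued fraction with the Euclidean algorithm:
  265 = 3*73 + 46, so a_0 = 3.
  73 = 1*46 + 27, so a_1 = 1.
  46 = 1*27 + 19, so a_2 = 1.
  27 = 1*19 + 8, so a_3 = 1.
  19 = 2*8 + 3, so a_4 = 2.
  8 = 2*3 + 2, so a_5 = 2.
  3 = 1*2 + 1, so a_6 = 1.
  2 = 2*1 + 0, so a_7 = 2.
so x = [3; 1, 1, 1, 2, 2, 1, 2].
Convergents (p_i = a_i*p_{i-1} + p_{i-2}, q_i = a_i*q_{i-1} + q_{i-2} with p_{-2}=0, p_{-1}=1, q_{-2}=1, q_{-1}=0), until the denominator exceeds 23:
  i=0: a_0=3, p_0 = 3*1 + 0 = 3, q_0 = 3*0 + 1 = 1.
  i=1: a_1=1, p_1 = 1*3 + 1 = 4, q_1 = 1*1 + 0 = 1.
  i=2: a_2=1, p_2 = 1*4 + 3 = 7, q_2 = 1*1 + 1 = 2.
  i=3: a_3=1, p_3 = 1*7 + 4 = 11, q_3 = 1*2 + 1 = 3.
  i=4: a_4=2, p_4 = 2*11 + 7 = 29, q_4 = 2*3 + 2 = 8.
  i=5: a_5=2, p_5 = 2*29 + 11 = 69, q_5 = 2*8 + 3 = 19.
  i=6: a_6=1, p_6 = 1*69 + 29 = 98, q_6 = 1*19 + 8 = 27.
q_6 = 27 > 23, so the last convergent with denominator <= 23 is p_5/q_5 = 69/19.
The closest fraction with denominator <= 23 is either p_5/q_5 or the intermediate fraction (k*p_5 + p_4)/(k*q_5 + q_4) with the largest k >= 1 whose denominator stays <= 23; these approach x as k grows, and every other convergent or intermediate fraction in range is farther away.
Largest k: floor((23 - q_4)/q_5) = floor((23 - 8)/19) = 0.
Since k = 0, no intermediate fraction beyond p_5/q_5 has denominator <= 23, so the convergent 69/19 is the closest (its error is |265*19 - 69*73|/(73*19) = 2/1387).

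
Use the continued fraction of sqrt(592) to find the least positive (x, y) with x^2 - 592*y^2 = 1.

First expand sqrt(592) as a continued fraction. With x_i = (sqrt(592) + m_i)/d_i and (m_0, d_0) = (0, 1): a_0 = floor(sqrt(592)) = 24, since 24^2 = 576 <= 592 < 625 = 25^2.
Iterate m_{i+1} = d_i*a_i - m_i, d_{i+1} = (592 - m_{i+1}^2)/d_i, a_{i+1} = floor((a_0 + m_{i+1})/d_{i+1}):
  m_1 = 1*24 - 0 = 24, d_1 = (592 - 24^2)/1 = 16/1 = 16, a_1 = floor((24 + 24)/16) = 3.
  m_2 = 16*3 - 24 = 24, d_2 = (592 - 24^2)/16 = 16/16 = 1, a_2 = floor((24 + 24)/1) = 48.
  m_3 = 1*48 - 24 = 24, d_3 = (592 - 24^2)/1 = 16/1 = 16: (m_3, d_3) = (m_1, d_1) = (24, 16), so from here the quotients repeat a_1, a_2; the period length is 2.
So sqrt(592) = [24; (3, 48)] with period length k = 2.
k is even, so the fundamental solution of x^2 - 592y^2 = 1 is (p_{k-1}, q_{k-1}) = (p_1, q_1); compute convergents through index 1.
Convergents (p_i = a_i*p_{i-1} + p_{i-2}, q_i = a_i*q_{i-1} + q_{i-2} with p_{-2}=0, p_{-1}=1, q_{-2}=1, q_{-1}=0):
  i=0: a_0=24, p_0 = 24*1 + 0 = 24, q_0 = 24*0 + 1 = 1.
  i=1: a_1=3, p_1 = 3*24 + 1 = 73, q_1 = 3*1 + 0 = 3.
Check: 73^2 - 592*3^2 = 5329 - 5328 = 1, so (x, y) = (73, 3) solves the equation, and by the theorem it is the least positive solution.

(x, y) = (73, 3)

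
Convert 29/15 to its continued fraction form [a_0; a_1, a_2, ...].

[1; 1, 14]

Run the Euclidean algorithm on 29 and 15; the successive quotients are the partial quotients a_0, a_1, ... (each step inverts the fractional part left over by the previous one):
  29 = 1*15 + 14, so a_0 = 1.
  15 = 1*14 + 1, so a_1 = 1.
  14 = 14*1 + 0, so a_2 = 14.
The remainder reaches 0 after 3 divisions, so the expansion has 3 partial quotients, read off in order.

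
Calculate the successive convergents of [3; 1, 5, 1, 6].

Using the convergent recurrence p_i = a_i*p_{i-1} + p_{i-2}, q_i = a_i*q_{i-1} + q_{i-2} with p_{-2}=0, p_{-1}=1, q_{-2}=1, q_{-1}=0:
  i=0: a_0=3, p_0 = 3*1 + 0 = 3, q_0 = 3*0 + 1 = 1.
  i=1: a_1=1, p_1 = 1*3 + 1 = 4, q_1 = 1*1 + 0 = 1.
  i=2: a_2=5, p_2 = 5*4 + 3 = 23, q_2 = 5*1 + 1 = 6.
  i=3: a_3=1, p_3 = 1*23 + 4 = 27, q_3 = 1*6 + 1 = 7.
  i=4: a_4=6, p_4 = 6*27 + 23 = 185, q_4 = 6*7 + 6 = 48.

3/1, 4/1, 23/6, 27/7, 185/48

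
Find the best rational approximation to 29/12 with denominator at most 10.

17/7

Expand x = 29/12 as a continued fraction with the Euclidean algorithm:
  29 = 2*12 + 5, so a_0 = 2.
  12 = 2*5 + 2, so a_1 = 2.
  5 = 2*2 + 1, so a_2 = 2.
  2 = 2*1 + 0, so a_3 = 2.
so x = [2; 2, 2, 2].
Convergents (p_i = a_i*p_{i-1} + p_{i-2}, q_i = a_i*q_{i-1} + q_{i-2} with p_{-2}=0, p_{-1}=1, q_{-2}=1, q_{-1}=0), until the denominator exceeds 10:
  i=0: a_0=2, p_0 = 2*1 + 0 = 2, q_0 = 2*0 + 1 = 1.
  i=1: a_1=2, p_1 = 2*2 + 1 = 5, q_1 = 2*1 + 0 = 2.
  i=2: a_2=2, p_2 = 2*5 + 2 = 12, q_2 = 2*2 + 1 = 5.
  i=3: a_3=2, p_3 = 2*12 + 5 = 29, q_3 = 2*5 + 2 = 12.
q_3 = 12 > 10, so the last convergent with denominator <= 10 is p_2/q_2 = 12/5.
The closest fraction with denominator <= 10 is either p_2/q_2 or the intermediate fraction (k*p_2 + p_1)/(k*q_2 + q_1) with the largest k >= 1 whose denominator stays <= 10; these approach x as k grows, and every other convergent or intermediate fraction in range is farther away.
Largest k: floor((10 - q_1)/q_2) = floor((10 - 2)/5) = 1.
That gives (1*12 + 5)/(1*5 + 2) = 17/7.
Compare the errors: |x - 12/5| = |29*5 - 12*12|/(12*5) = 1/60, and |x - 17/7| = |29*7 - 17*12|/(12*7) = 1/84.
Cross-multiplying, 1*60 = 60 < 84 = 1*84, so 1/84 is smaller: the intermediate fraction 17/7 is closer to x than 12/5.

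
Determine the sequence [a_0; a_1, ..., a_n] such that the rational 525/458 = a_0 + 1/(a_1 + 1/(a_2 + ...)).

Run the Euclidean algorithm on 525 and 458; the successive quotients are the partial quotients a_0, a_1, ... (each step inverts the fractional part left over by the previous one):
  525 = 1*458 + 67, so a_0 = 1.
  458 = 6*67 + 56, so a_1 = 6.
  67 = 1*56 + 11, so a_2 = 1.
  56 = 5*11 + 1, so a_3 = 5.
  11 = 11*1 + 0, so a_4 = 11.
The remainder reaches 0 after 5 divisions, so the expansion has 5 partial quotients, read off in order.

[1; 6, 1, 5, 11]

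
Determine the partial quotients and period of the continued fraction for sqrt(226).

Write x_i = (sqrt(226) + m_i)/d_i with (m_0, d_0) = (0, 1). a_0 = floor(sqrt(226)) = 15, since 15^2 = 225 <= 226 < 256 = 16^2.
Iterate m_{i+1} = d_i*a_i - m_i, d_{i+1} = (226 - m_{i+1}^2)/d_i, a_{i+1} = floor((a_0 + m_{i+1})/d_{i+1}):
  m_1 = 1*15 - 0 = 15, d_1 = (226 - 15^2)/1 = 1/1 = 1, a_1 = floor((15 + 15)/1) = 30.
  m_2 = 1*30 - 15 = 15, d_2 = (226 - 15^2)/1 = 1/1 = 1: (m_2, d_2) = (m_1, d_1) = (15, 1), so from here the quotient a_1 repeats; the period length is 1.
Hence the expansion of sqrt(226) is a_0 = 15 followed by the repeating block 30 (period 1).

[15; (30)]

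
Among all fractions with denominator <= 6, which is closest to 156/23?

34/5

Expand x = 156/23 as a continued fraction with the Euclidean algorithm:
  156 = 6*23 + 18, so a_0 = 6.
  23 = 1*18 + 5, so a_1 = 1.
  18 = 3*5 + 3, so a_2 = 3.
  5 = 1*3 + 2, so a_3 = 1.
  3 = 1*2 + 1, so a_4 = 1.
  2 = 2*1 + 0, so a_5 = 2.
so x = [6; 1, 3, 1, 1, 2].
Convergents (p_i = a_i*p_{i-1} + p_{i-2}, q_i = a_i*q_{i-1} + q_{i-2} with p_{-2}=0, p_{-1}=1, q_{-2}=1, q_{-1}=0), until the denominator exceeds 6:
  i=0: a_0=6, p_0 = 6*1 + 0 = 6, q_0 = 6*0 + 1 = 1.
  i=1: a_1=1, p_1 = 1*6 + 1 = 7, q_1 = 1*1 + 0 = 1.
  i=2: a_2=3, p_2 = 3*7 + 6 = 27, q_2 = 3*1 + 1 = 4.
  i=3: a_3=1, p_3 = 1*27 + 7 = 34, q_3 = 1*4 + 1 = 5.
  i=4: a_4=1, p_4 = 1*34 + 27 = 61, q_4 = 1*5 + 4 = 9.
q_4 = 9 > 6, so the last convergent with denominator <= 6 is p_3/q_3 = 34/5.
The closest fraction with denominator <= 6 is either p_3/q_3 or the intermediate fraction (k*p_3 + p_2)/(k*q_3 + q_2) with the largest k >= 1 whose denominator stays <= 6; these approach x as k grows, and every other convergent or intermediate fraction in range is farther away.
Largest k: floor((6 - q_2)/q_3) = floor((6 - 4)/5) = 0.
Since k = 0, no intermediate fraction beyond p_3/q_3 has denominator <= 6, so the convergent 34/5 is the closest (its error is |156*5 - 34*23|/(23*5) = 2/115).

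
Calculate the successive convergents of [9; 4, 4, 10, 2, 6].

9/1, 37/4, 157/17, 1607/174, 3371/365, 21833/2364

Using the convergent recurrence p_i = a_i*p_{i-1} + p_{i-2}, q_i = a_i*q_{i-1} + q_{i-2} with p_{-2}=0, p_{-1}=1, q_{-2}=1, q_{-1}=0:
  i=0: a_0=9, p_0 = 9*1 + 0 = 9, q_0 = 9*0 + 1 = 1.
  i=1: a_1=4, p_1 = 4*9 + 1 = 37, q_1 = 4*1 + 0 = 4.
  i=2: a_2=4, p_2 = 4*37 + 9 = 157, q_2 = 4*4 + 1 = 17.
  i=3: a_3=10, p_3 = 10*157 + 37 = 1607, q_3 = 10*17 + 4 = 174.
  i=4: a_4=2, p_4 = 2*1607 + 157 = 3371, q_4 = 2*174 + 17 = 365.
  i=5: a_5=6, p_5 = 6*3371 + 1607 = 21833, q_5 = 6*365 + 174 = 2364.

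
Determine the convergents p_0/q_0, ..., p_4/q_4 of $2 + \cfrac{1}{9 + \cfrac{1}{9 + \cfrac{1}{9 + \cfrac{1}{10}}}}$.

Using the convergent recurrence p_i = a_i*p_{i-1} + p_{i-2}, q_i = a_i*q_{i-1} + q_{i-2} with p_{-2}=0, p_{-1}=1, q_{-2}=1, q_{-1}=0:
  i=0: a_0=2, p_0 = 2*1 + 0 = 2, q_0 = 2*0 + 1 = 1.
  i=1: a_1=9, p_1 = 9*2 + 1 = 19, q_1 = 9*1 + 0 = 9.
  i=2: a_2=9, p_2 = 9*19 + 2 = 173, q_2 = 9*9 + 1 = 82.
  i=3: a_3=9, p_3 = 9*173 + 19 = 1576, q_3 = 9*82 + 9 = 747.
  i=4: a_4=10, p_4 = 10*1576 + 173 = 15933, q_4 = 10*747 + 82 = 7552.

2/1, 19/9, 173/82, 1576/747, 15933/7552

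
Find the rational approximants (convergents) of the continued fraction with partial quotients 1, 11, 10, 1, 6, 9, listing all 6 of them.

Using the convergent recurrence p_i = a_i*p_{i-1} + p_{i-2}, q_i = a_i*q_{i-1} + q_{i-2} with p_{-2}=0, p_{-1}=1, q_{-2}=1, q_{-1}=0:
  i=0: a_0=1, p_0 = 1*1 + 0 = 1, q_0 = 1*0 + 1 = 1.
  i=1: a_1=11, p_1 = 11*1 + 1 = 12, q_1 = 11*1 + 0 = 11.
  i=2: a_2=10, p_2 = 10*12 + 1 = 121, q_2 = 10*11 + 1 = 111.
  i=3: a_3=1, p_3 = 1*121 + 12 = 133, q_3 = 1*111 + 11 = 122.
  i=4: a_4=6, p_4 = 6*133 + 121 = 919, q_4 = 6*122 + 111 = 843.
  i=5: a_5=9, p_5 = 9*919 + 133 = 8404, q_5 = 9*843 + 122 = 7709.

1/1, 12/11, 121/111, 133/122, 919/843, 8404/7709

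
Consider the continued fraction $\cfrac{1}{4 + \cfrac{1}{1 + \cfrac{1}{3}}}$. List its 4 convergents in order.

0/1, 1/4, 1/5, 4/19

Using the convergent recurrence p_i = a_i*p_{i-1} + p_{i-2}, q_i = a_i*q_{i-1} + q_{i-2} with p_{-2}=0, p_{-1}=1, q_{-2}=1, q_{-1}=0:
  i=0: a_0=0, p_0 = 0*1 + 0 = 0, q_0 = 0*0 + 1 = 1.
  i=1: a_1=4, p_1 = 4*0 + 1 = 1, q_1 = 4*1 + 0 = 4.
  i=2: a_2=1, p_2 = 1*1 + 0 = 1, q_2 = 1*4 + 1 = 5.
  i=3: a_3=3, p_3 = 3*1 + 1 = 4, q_3 = 3*5 + 4 = 19.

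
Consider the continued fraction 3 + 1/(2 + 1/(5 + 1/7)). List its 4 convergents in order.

Using the convergent recurrence p_i = a_i*p_{i-1} + p_{i-2}, q_i = a_i*q_{i-1} + q_{i-2} with p_{-2}=0, p_{-1}=1, q_{-2}=1, q_{-1}=0:
  i=0: a_0=3, p_0 = 3*1 + 0 = 3, q_0 = 3*0 + 1 = 1.
  i=1: a_1=2, p_1 = 2*3 + 1 = 7, q_1 = 2*1 + 0 = 2.
  i=2: a_2=5, p_2 = 5*7 + 3 = 38, q_2 = 5*2 + 1 = 11.
  i=3: a_3=7, p_3 = 7*38 + 7 = 273, q_3 = 7*11 + 2 = 79.

3/1, 7/2, 38/11, 273/79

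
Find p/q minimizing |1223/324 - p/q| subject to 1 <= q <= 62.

151/40

Expand x = 1223/324 as a continued fraction with the Euclidean algorithm:
  1223 = 3*324 + 251, so a_0 = 3.
  324 = 1*251 + 73, so a_1 = 1.
  251 = 3*73 + 32, so a_2 = 3.
  73 = 2*32 + 9, so a_3 = 2.
  32 = 3*9 + 5, so a_4 = 3.
  9 = 1*5 + 4, so a_5 = 1.
  5 = 1*4 + 1, so a_6 = 1.
  4 = 4*1 + 0, so a_7 = 4.
so x = [3; 1, 3, 2, 3, 1, 1, 4].
Convergents (p_i = a_i*p_{i-1} + p_{i-2}, q_i = a_i*q_{i-1} + q_{i-2} with p_{-2}=0, p_{-1}=1, q_{-2}=1, q_{-1}=0), until the denominator exceeds 62:
  i=0: a_0=3, p_0 = 3*1 + 0 = 3, q_0 = 3*0 + 1 = 1.
  i=1: a_1=1, p_1 = 1*3 + 1 = 4, q_1 = 1*1 + 0 = 1.
  i=2: a_2=3, p_2 = 3*4 + 3 = 15, q_2 = 3*1 + 1 = 4.
  i=3: a_3=2, p_3 = 2*15 + 4 = 34, q_3 = 2*4 + 1 = 9.
  i=4: a_4=3, p_4 = 3*34 + 15 = 117, q_4 = 3*9 + 4 = 31.
  i=5: a_5=1, p_5 = 1*117 + 34 = 151, q_5 = 1*31 + 9 = 40.
  i=6: a_6=1, p_6 = 1*151 + 117 = 268, q_6 = 1*40 + 31 = 71.
q_6 = 71 > 62, so the last convergent with denominator <= 62 is p_5/q_5 = 151/40.
The closest fraction with denominator <= 62 is either p_5/q_5 or the intermediate fraction (k*p_5 + p_4)/(k*q_5 + q_4) with the largest k >= 1 whose denominator stays <= 62; these approach x as k grows, and every other convergent or intermediate fraction in range is farther away.
Largest k: floor((62 - q_4)/q_5) = floor((62 - 31)/40) = 0.
Since k = 0, no intermediate fraction beyond p_5/q_5 has denominator <= 62, so the convergent 151/40 is the closest (its error is |1223*40 - 151*324|/(324*40) = 4/12960).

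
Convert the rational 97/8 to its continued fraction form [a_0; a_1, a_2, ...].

Run the Euclidean algorithm on 97 and 8; the successive quotients are the partial quotients a_0, a_1, ... (each step inverts the fractional part left over by the previous one):
  97 = 12*8 + 1, so a_0 = 12.
  8 = 8*1 + 0, so a_1 = 8.
The remainder reaches 0 after 2 divisions, so the expansion has 2 partial quotients, read off in order.

[12; 8]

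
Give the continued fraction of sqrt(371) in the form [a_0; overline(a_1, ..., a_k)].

[19; overline(3, 1, 4, 1, 3, 38)]

Write x_i = (sqrt(371) + m_i)/d_i with (m_0, d_0) = (0, 1). a_0 = floor(sqrt(371)) = 19, since 19^2 = 361 <= 371 < 400 = 20^2.
Iterate m_{i+1} = d_i*a_i - m_i, d_{i+1} = (371 - m_{i+1}^2)/d_i, a_{i+1} = floor((a_0 + m_{i+1})/d_{i+1}):
  m_1 = 1*19 - 0 = 19, d_1 = (371 - 19^2)/1 = 10/1 = 10, a_1 = floor((19 + 19)/10) = 3.
  m_2 = 10*3 - 19 = 11, d_2 = (371 - 11^2)/10 = 250/10 = 25, a_2 = floor((19 + 11)/25) = 1.
  m_3 = 25*1 - 11 = 14, d_3 = (371 - 14^2)/25 = 175/25 = 7, a_3 = floor((19 + 14)/7) = 4.
  m_4 = 7*4 - 14 = 14, d_4 = (371 - 14^2)/7 = 175/7 = 25, a_4 = floor((19 + 14)/25) = 1.
  m_5 = 25*1 - 14 = 11, d_5 = (371 - 11^2)/25 = 250/25 = 10, a_5 = floor((19 + 11)/10) = 3.
  m_6 = 10*3 - 11 = 19, d_6 = (371 - 19^2)/10 = 10/10 = 1, a_6 = floor((19 + 19)/1) = 38.
  m_7 = 1*38 - 19 = 19, d_7 = (371 - 19^2)/1 = 10/1 = 10: (m_7, d_7) = (m_1, d_1) = (19, 10), so from here the quotients repeat a_1, ..., a_6; the period length is 6.
Hence the expansion of sqrt(371) is a_0 = 19 followed by the repeating block 3, 1, 4, 1, 3, 38 (period 6).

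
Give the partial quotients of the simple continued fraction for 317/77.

[4; 8, 1, 1, 4]

Run the Euclidean algorithm on 317 and 77; the successive quotients are the partial quotients a_0, a_1, ... (each step inverts the fractional part left over by the previous one):
  317 = 4*77 + 9, so a_0 = 4.
  77 = 8*9 + 5, so a_1 = 8.
  9 = 1*5 + 4, so a_2 = 1.
  5 = 1*4 + 1, so a_3 = 1.
  4 = 4*1 + 0, so a_4 = 4.
The remainder reaches 0 after 5 divisions, so the expansion has 5 partial quotients, read off in order.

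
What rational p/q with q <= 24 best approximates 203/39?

Expand x = 203/39 as a continued fraction with the Euclidean algorithm:
  203 = 5*39 + 8, so a_0 = 5.
  39 = 4*8 + 7, so a_1 = 4.
  8 = 1*7 + 1, so a_2 = 1.
  7 = 7*1 + 0, so a_3 = 7.
so x = [5; 4, 1, 7].
Convergents (p_i = a_i*p_{i-1} + p_{i-2}, q_i = a_i*q_{i-1} + q_{i-2} with p_{-2}=0, p_{-1}=1, q_{-2}=1, q_{-1}=0), until the denominator exceeds 24:
  i=0: a_0=5, p_0 = 5*1 + 0 = 5, q_0 = 5*0 + 1 = 1.
  i=1: a_1=4, p_1 = 4*5 + 1 = 21, q_1 = 4*1 + 0 = 4.
  i=2: a_2=1, p_2 = 1*21 + 5 = 26, q_2 = 1*4 + 1 = 5.
  i=3: a_3=7, p_3 = 7*26 + 21 = 203, q_3 = 7*5 + 4 = 39.
q_3 = 39 > 24, so the last convergent with denominator <= 24 is p_2/q_2 = 26/5.
The closest fraction with denominator <= 24 is either p_2/q_2 or the intermediate fraction (k*p_2 + p_1)/(k*q_2 + q_1) with the largest k >= 1 whose denominator stays <= 24; these approach x as k grows, and every other convergent or intermediate fraction in range is farther away.
Largest k: floor((24 - q_1)/q_2) = floor((24 - 4)/5) = 4.
That gives (4*26 + 21)/(4*5 + 4) = 125/24.
Compare the errors: |x - 26/5| = |203*5 - 26*39|/(39*5) = 1/195, and |x - 125/24| = |203*24 - 125*39|/(39*24) = 3/936.
Cross-multiplying, 3*195 = 585 < 936 = 1*936, so 3/936 is smaller: the intermediate fraction 125/24 is closer to x than 26/5.

125/24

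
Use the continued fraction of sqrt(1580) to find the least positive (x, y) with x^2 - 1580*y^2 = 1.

(x, y) = (159, 4)

First expand sqrt(1580) as a continued fraction. With x_i = (sqrt(1580) + m_i)/d_i and (m_0, d_0) = (0, 1): a_0 = floor(sqrt(1580)) = 39, since 39^2 = 1521 <= 1580 < 1600 = 40^2.
Iterate m_{i+1} = d_i*a_i - m_i, d_{i+1} = (1580 - m_{i+1}^2)/d_i, a_{i+1} = floor((a_0 + m_{i+1})/d_{i+1}):
  m_1 = 1*39 - 0 = 39, d_1 = (1580 - 39^2)/1 = 59/1 = 59, a_1 = floor((39 + 39)/59) = 1.
  m_2 = 59*1 - 39 = 20, d_2 = (1580 - 20^2)/59 = 1180/59 = 20, a_2 = floor((39 + 20)/20) = 2.
  m_3 = 20*2 - 20 = 20, d_3 = (1580 - 20^2)/20 = 1180/20 = 59, a_3 = floor((39 + 20)/59) = 1.
  m_4 = 59*1 - 20 = 39, d_4 = (1580 - 39^2)/59 = 59/59 = 1, a_4 = floor((39 + 39)/1) = 78.
  m_5 = 1*78 - 39 = 39, d_5 = (1580 - 39^2)/1 = 59/1 = 59: (m_5, d_5) = (m_1, d_1) = (39, 59), so from here the quotients repeat a_1, ..., a_4; the period length is 4.
So sqrt(1580) = [39; (1, 2, 1, 78)] with period length k = 4.
k is even, so the fundamental solution of x^2 - 1580y^2 = 1 is (p_{k-1}, q_{k-1}) = (p_3, q_3); compute convergents through index 3.
Convergents (p_i = a_i*p_{i-1} + p_{i-2}, q_i = a_i*q_{i-1} + q_{i-2} with p_{-2}=0, p_{-1}=1, q_{-2}=1, q_{-1}=0):
  i=0: a_0=39, p_0 = 39*1 + 0 = 39, q_0 = 39*0 + 1 = 1.
  i=1: a_1=1, p_1 = 1*39 + 1 = 40, q_1 = 1*1 + 0 = 1.
  i=2: a_2=2, p_2 = 2*40 + 39 = 119, q_2 = 2*1 + 1 = 3.
  i=3: a_3=1, p_3 = 1*119 + 40 = 159, q_3 = 1*3 + 1 = 4.
Check: 159^2 - 1580*4^2 = 25281 - 25280 = 1, so (x, y) = (159, 4) solves the equation, and by the theorem it is the least positive solution.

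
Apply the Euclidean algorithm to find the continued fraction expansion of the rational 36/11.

Run the Euclidean algorithm on 36 and 11; the successive quotients are the partial quotients a_0, a_1, ... (each step inverts the fractional part left over by the previous one):
  36 = 3*11 + 3, so a_0 = 3.
  11 = 3*3 + 2, so a_1 = 3.
  3 = 1*2 + 1, so a_2 = 1.
  2 = 2*1 + 0, so a_3 = 2.
The remainder reaches 0 after 4 divisions, so the expansion has 4 partial quotients, read off in order.

[3; 3, 1, 2]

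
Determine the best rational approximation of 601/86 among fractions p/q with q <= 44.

Expand x = 601/86 as a continued fraction with the Euclidean algorithm:
  601 = 6*86 + 85, so a_0 = 6.
  86 = 1*85 + 1, so a_1 = 1.
  85 = 85*1 + 0, so a_2 = 85.
so x = [6; 1, 85].
Convergents (p_i = a_i*p_{i-1} + p_{i-2}, q_i = a_i*q_{i-1} + q_{i-2} with p_{-2}=0, p_{-1}=1, q_{-2}=1, q_{-1}=0), until the denominator exceeds 44:
  i=0: a_0=6, p_0 = 6*1 + 0 = 6, q_0 = 6*0 + 1 = 1.
  i=1: a_1=1, p_1 = 1*6 + 1 = 7, q_1 = 1*1 + 0 = 1.
  i=2: a_2=85, p_2 = 85*7 + 6 = 601, q_2 = 85*1 + 1 = 86.
q_2 = 86 > 44, so the last convergent with denominator <= 44 is p_1/q_1 = 7/1.
The closest fraction with denominator <= 44 is either p_1/q_1 or the intermediate fraction (k*p_1 + p_0)/(k*q_1 + q_0) with the largest k >= 1 whose denominator stays <= 44; these approach x as k grows, and every other convergent or intermediate fraction in range is farther away.
Largest k: floor((44 - q_0)/q_1) = floor((44 - 1)/1) = 43.
That gives (43*7 + 6)/(43*1 + 1) = 307/44.
Compare the errors: |x - 7/1| = |601*1 - 7*86|/(86*1) = 1/86, and |x - 307/44| = |601*44 - 307*86|/(86*44) = 42/3784.
Cross-multiplying, 42*86 = 3612 < 3784 = 1*3784, so 42/3784 is smaller: the intermediate fraction 307/44 is closer to x than 7/1.

307/44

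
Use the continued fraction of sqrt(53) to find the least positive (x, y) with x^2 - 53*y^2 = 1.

(x, y) = (66249, 9100)

First expand sqrt(53) as a continued fraction. With x_i = (sqrt(53) + m_i)/d_i and (m_0, d_0) = (0, 1): a_0 = floor(sqrt(53)) = 7, since 7^2 = 49 <= 53 < 64 = 8^2.
Iterate m_{i+1} = d_i*a_i - m_i, d_{i+1} = (53 - m_{i+1}^2)/d_i, a_{i+1} = floor((a_0 + m_{i+1})/d_{i+1}):
  m_1 = 1*7 - 0 = 7, d_1 = (53 - 7^2)/1 = 4/1 = 4, a_1 = floor((7 + 7)/4) = 3.
  m_2 = 4*3 - 7 = 5, d_2 = (53 - 5^2)/4 = 28/4 = 7, a_2 = floor((7 + 5)/7) = 1.
  m_3 = 7*1 - 5 = 2, d_3 = (53 - 2^2)/7 = 49/7 = 7, a_3 = floor((7 + 2)/7) = 1.
  m_4 = 7*1 - 2 = 5, d_4 = (53 - 5^2)/7 = 28/7 = 4, a_4 = floor((7 + 5)/4) = 3.
  m_5 = 4*3 - 5 = 7, d_5 = (53 - 7^2)/4 = 4/4 = 1, a_5 = floor((7 + 7)/1) = 14.
  m_6 = 1*14 - 7 = 7, d_6 = (53 - 7^2)/1 = 4/1 = 4: (m_6, d_6) = (m_1, d_1) = (7, 4), so from here the quotients repeat a_1, ..., a_5; the period length is 5.
So sqrt(53) = [7; (3, 1, 1, 3, 14)] with period length k = 5.
k is odd, so (p_{k-1}, q_{k-1}) only solves x^2 - 53y^2 = -1 and the fundamental solution of x^2 - 53y^2 = 1 is (p_{2k-1}, q_{2k-1}) = (p_9, q_9); compute convergents through index 9, running through the period twice.
Convergents (p_i = a_i*p_{i-1} + p_{i-2}, q_i = a_i*q_{i-1} + q_{i-2} with p_{-2}=0, p_{-1}=1, q_{-2}=1, q_{-1}=0):
  i=0: a_0=7, p_0 = 7*1 + 0 = 7, q_0 = 7*0 + 1 = 1.
  i=1: a_1=3, p_1 = 3*7 + 1 = 22, q_1 = 3*1 + 0 = 3.
  i=2: a_2=1, p_2 = 1*22 + 7 = 29, q_2 = 1*3 + 1 = 4.
  i=3: a_3=1, p_3 = 1*29 + 22 = 51, q_3 = 1*4 + 3 = 7.
  i=4: a_4=3, p_4 = 3*51 + 29 = 182, q_4 = 3*7 + 4 = 25.
  i=5: a_5=14, p_5 = 14*182 + 51 = 2599, q_5 = 14*25 + 7 = 357.
  i=6: a_6=3, p_6 = 3*2599 + 182 = 7979, q_6 = 3*357 + 25 = 1096.
  i=7: a_7=1, p_7 = 1*7979 + 2599 = 10578, q_7 = 1*1096 + 357 = 1453.
  i=8: a_8=1, p_8 = 1*10578 + 7979 = 18557, q_8 = 1*1453 + 1096 = 2549.
  i=9: a_9=3, p_9 = 3*18557 + 10578 = 66249, q_9 = 3*2549 + 1453 = 9100.
Indeed p_4^2 - 53*q_4^2 = 33124 - 33125 = -1, not +1.
Check: 66249^2 - 53*9100^2 = 4388930001 - 4388930000 = 1, so (x, y) = (66249, 9100) solves the equation, and by the theorem it is the least positive solution.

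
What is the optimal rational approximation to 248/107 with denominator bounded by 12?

Expand x = 248/107 as a continued fraction with the Euclidean algorithm:
  248 = 2*107 + 34, so a_0 = 2.
  107 = 3*34 + 5, so a_1 = 3.
  34 = 6*5 + 4, so a_2 = 6.
  5 = 1*4 + 1, so a_3 = 1.
  4 = 4*1 + 0, so a_4 = 4.
so x = [2; 3, 6, 1, 4].
Convergents (p_i = a_i*p_{i-1} + p_{i-2}, q_i = a_i*q_{i-1} + q_{i-2} with p_{-2}=0, p_{-1}=1, q_{-2}=1, q_{-1}=0), until the denominator exceeds 12:
  i=0: a_0=2, p_0 = 2*1 + 0 = 2, q_0 = 2*0 + 1 = 1.
  i=1: a_1=3, p_1 = 3*2 + 1 = 7, q_1 = 3*1 + 0 = 3.
  i=2: a_2=6, p_2 = 6*7 + 2 = 44, q_2 = 6*3 + 1 = 19.
q_2 = 19 > 12, so the last convergent with denominator <= 12 is p_1/q_1 = 7/3.
The closest fraction with denominator <= 12 is either p_1/q_1 or the intermediate fraction (k*p_1 + p_0)/(k*q_1 + q_0) with the largest k >= 1 whose denominator stays <= 12; these approach x as k grows, and every other convergent or intermediate fraction in range is farther away.
Largest k: floor((12 - q_0)/q_1) = floor((12 - 1)/3) = 3.
That gives (3*7 + 2)/(3*3 + 1) = 23/10.
Compare the errors: |x - 7/3| = |248*3 - 7*107|/(107*3) = 5/321, and |x - 23/10| = |248*10 - 23*107|/(107*10) = 19/1070.
Cross-multiplying, 5*1070 = 5350 < 6099 = 19*321, so 5/321 is smaller: the convergent 7/3 is closer to x than 23/10.

7/3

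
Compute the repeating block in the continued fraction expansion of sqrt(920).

[30; (3, 60)]

Write x_i = (sqrt(920) + m_i)/d_i with (m_0, d_0) = (0, 1). a_0 = floor(sqrt(920)) = 30, since 30^2 = 900 <= 920 < 961 = 31^2.
Iterate m_{i+1} = d_i*a_i - m_i, d_{i+1} = (920 - m_{i+1}^2)/d_i, a_{i+1} = floor((a_0 + m_{i+1})/d_{i+1}):
  m_1 = 1*30 - 0 = 30, d_1 = (920 - 30^2)/1 = 20/1 = 20, a_1 = floor((30 + 30)/20) = 3.
  m_2 = 20*3 - 30 = 30, d_2 = (920 - 30^2)/20 = 20/20 = 1, a_2 = floor((30 + 30)/1) = 60.
  m_3 = 1*60 - 30 = 30, d_3 = (920 - 30^2)/1 = 20/1 = 20: (m_3, d_3) = (m_1, d_1) = (30, 20), so from here the quotients repeat a_1, a_2; the period length is 2.
Hence the expansion of sqrt(920) is a_0 = 30 followed by the repeating block 3, 60 (period 2).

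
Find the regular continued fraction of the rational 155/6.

Run the Euclidean algorithm on 155 and 6; the successive quotients are the partial quotients a_0, a_1, ... (each step inverts the fractional part left over by the previous one):
  155 = 25*6 + 5, so a_0 = 25.
  6 = 1*5 + 1, so a_1 = 1.
  5 = 5*1 + 0, so a_2 = 5.
The remainder reaches 0 after 3 divisions, so the expansion has 3 partial quotients, read off in order.

[25; 1, 5]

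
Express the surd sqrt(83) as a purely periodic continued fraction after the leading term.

[9; (9, 18)]

Write x_i = (sqrt(83) + m_i)/d_i with (m_0, d_0) = (0, 1). a_0 = floor(sqrt(83)) = 9, since 9^2 = 81 <= 83 < 100 = 10^2.
Iterate m_{i+1} = d_i*a_i - m_i, d_{i+1} = (83 - m_{i+1}^2)/d_i, a_{i+1} = floor((a_0 + m_{i+1})/d_{i+1}):
  m_1 = 1*9 - 0 = 9, d_1 = (83 - 9^2)/1 = 2/1 = 2, a_1 = floor((9 + 9)/2) = 9.
  m_2 = 2*9 - 9 = 9, d_2 = (83 - 9^2)/2 = 2/2 = 1, a_2 = floor((9 + 9)/1) = 18.
  m_3 = 1*18 - 9 = 9, d_3 = (83 - 9^2)/1 = 2/1 = 2: (m_3, d_3) = (m_1, d_1) = (9, 2), so from here the quotients repeat a_1, a_2; the period length is 2.
Hence the expansion of sqrt(83) is a_0 = 9 followed by the repeating block 9, 18 (period 2).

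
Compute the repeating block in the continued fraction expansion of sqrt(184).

Write x_i = (sqrt(184) + m_i)/d_i with (m_0, d_0) = (0, 1). a_0 = floor(sqrt(184)) = 13, since 13^2 = 169 <= 184 < 196 = 14^2.
Iterate m_{i+1} = d_i*a_i - m_i, d_{i+1} = (184 - m_{i+1}^2)/d_i, a_{i+1} = floor((a_0 + m_{i+1})/d_{i+1}):
  m_1 = 1*13 - 0 = 13, d_1 = (184 - 13^2)/1 = 15/1 = 15, a_1 = floor((13 + 13)/15) = 1.
  m_2 = 15*1 - 13 = 2, d_2 = (184 - 2^2)/15 = 180/15 = 12, a_2 = floor((13 + 2)/12) = 1.
  m_3 = 12*1 - 2 = 10, d_3 = (184 - 10^2)/12 = 84/12 = 7, a_3 = floor((13 + 10)/7) = 3.
  m_4 = 7*3 - 10 = 11, d_4 = (184 - 11^2)/7 = 63/7 = 9, a_4 = floor((13 + 11)/9) = 2.
  m_5 = 9*2 - 11 = 7, d_5 = (184 - 7^2)/9 = 135/9 = 15, a_5 = floor((13 + 7)/15) = 1.
  m_6 = 15*1 - 7 = 8, d_6 = (184 - 8^2)/15 = 120/15 = 8, a_6 = floor((13 + 8)/8) = 2.
  m_7 = 8*2 - 8 = 8, d_7 = (184 - 8^2)/8 = 120/8 = 15, a_7 = floor((13 + 8)/15) = 1.
  m_8 = 15*1 - 8 = 7, d_8 = (184 - 7^2)/15 = 135/15 = 9, a_8 = floor((13 + 7)/9) = 2.
  m_9 = 9*2 - 7 = 11, d_9 = (184 - 11^2)/9 = 63/9 = 7, a_9 = floor((13 + 11)/7) = 3.
  m_10 = 7*3 - 11 = 10, d_10 = (184 - 10^2)/7 = 84/7 = 12, a_10 = floor((13 + 10)/12) = 1.
  m_11 = 12*1 - 10 = 2, d_11 = (184 - 2^2)/12 = 180/12 = 15, a_11 = floor((13 + 2)/15) = 1.
  m_12 = 15*1 - 2 = 13, d_12 = (184 - 13^2)/15 = 15/15 = 1, a_12 = floor((13 + 13)/1) = 26.
  m_13 = 1*26 - 13 = 13, d_13 = (184 - 13^2)/1 = 15/1 = 15: (m_13, d_13) = (m_1, d_1) = (13, 15), so from here the quotients repeat a_1, ..., a_12; the period length is 12.
Hence the expansion of sqrt(184) is a_0 = 13 followed by the repeating block 1, 1, 3, 2, 1, 2, 1, 2, 3, 1, 1, 26 (period 12).

[13; (1, 1, 3, 2, 1, 2, 1, 2, 3, 1, 1, 26)]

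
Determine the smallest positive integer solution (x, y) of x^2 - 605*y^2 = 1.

First expand sqrt(605) as a continued fraction. With x_i = (sqrt(605) + m_i)/d_i and (m_0, d_0) = (0, 1): a_0 = floor(sqrt(605)) = 24, since 24^2 = 576 <= 605 < 625 = 25^2.
Iterate m_{i+1} = d_i*a_i - m_i, d_{i+1} = (605 - m_{i+1}^2)/d_i, a_{i+1} = floor((a_0 + m_{i+1})/d_{i+1}):
  m_1 = 1*24 - 0 = 24, d_1 = (605 - 24^2)/1 = 29/1 = 29, a_1 = floor((24 + 24)/29) = 1.
  m_2 = 29*1 - 24 = 5, d_2 = (605 - 5^2)/29 = 580/29 = 20, a_2 = floor((24 + 5)/20) = 1.
  m_3 = 20*1 - 5 = 15, d_3 = (605 - 15^2)/20 = 380/20 = 19, a_3 = floor((24 + 15)/19) = 2.
  m_4 = 19*2 - 15 = 23, d_4 = (605 - 23^2)/19 = 76/19 = 4, a_4 = floor((24 + 23)/4) = 11.
  m_5 = 4*11 - 23 = 21, d_5 = (605 - 21^2)/4 = 164/4 = 41, a_5 = floor((24 + 21)/41) = 1.
  m_6 = 41*1 - 21 = 20, d_6 = (605 - 20^2)/41 = 205/41 = 5, a_6 = floor((24 + 20)/5) = 8.
  m_7 = 5*8 - 20 = 20, d_7 = (605 - 20^2)/5 = 205/5 = 41, a_7 = floor((24 + 20)/41) = 1.
  m_8 = 41*1 - 20 = 21, d_8 = (605 - 21^2)/41 = 164/41 = 4, a_8 = floor((24 + 21)/4) = 11.
  m_9 = 4*11 - 21 = 23, d_9 = (605 - 23^2)/4 = 76/4 = 19, a_9 = floor((24 + 23)/19) = 2.
  m_10 = 19*2 - 23 = 15, d_10 = (605 - 15^2)/19 = 380/19 = 20, a_10 = floor((24 + 15)/20) = 1.
  m_11 = 20*1 - 15 = 5, d_11 = (605 - 5^2)/20 = 580/20 = 29, a_11 = floor((24 + 5)/29) = 1.
  m_12 = 29*1 - 5 = 24, d_12 = (605 - 24^2)/29 = 29/29 = 1, a_12 = floor((24 + 24)/1) = 48.
  m_13 = 1*48 - 24 = 24, d_13 = (605 - 24^2)/1 = 29/1 = 29: (m_13, d_13) = (m_1, d_1) = (24, 29), so from here the quotients repeat a_1, ..., a_12; the period length is 12.
So sqrt(605) = [24; (1, 1, 2, 11, 1, 8, 1, 11, 2, 1, 1, 48)] with period length k = 12.
k is even, so the fundamental solution of x^2 - 605y^2 = 1 is (p_{k-1}, q_{k-1}) = (p_11, q_11); compute convergents through index 11.
Convergents (p_i = a_i*p_{i-1} + p_{i-2}, q_i = a_i*q_{i-1} + q_{i-2} with p_{-2}=0, p_{-1}=1, q_{-2}=1, q_{-1}=0):
  i=0: a_0=24, p_0 = 24*1 + 0 = 24, q_0 = 24*0 + 1 = 1.
  i=1: a_1=1, p_1 = 1*24 + 1 = 25, q_1 = 1*1 + 0 = 1.
  i=2: a_2=1, p_2 = 1*25 + 24 = 49, q_2 = 1*1 + 1 = 2.
  i=3: a_3=2, p_3 = 2*49 + 25 = 123, q_3 = 2*2 + 1 = 5.
  i=4: a_4=11, p_4 = 11*123 + 49 = 1402, q_4 = 11*5 + 2 = 57.
  i=5: a_5=1, p_5 = 1*1402 + 123 = 1525, q_5 = 1*57 + 5 = 62.
  i=6: a_6=8, p_6 = 8*1525 + 1402 = 13602, q_6 = 8*62 + 57 = 553.
  i=7: a_7=1, p_7 = 1*13602 + 1525 = 15127, q_7 = 1*553 + 62 = 615.
  i=8: a_8=11, p_8 = 11*15127 + 13602 = 179999, q_8 = 11*615 + 553 = 7318.
  i=9: a_9=2, p_9 = 2*179999 + 15127 = 375125, q_9 = 2*7318 + 615 = 15251.
  i=10: a_10=1, p_10 = 1*375125 + 179999 = 555124, q_10 = 1*15251 + 7318 = 22569.
  i=11: a_11=1, p_11 = 1*555124 + 375125 = 930249, q_11 = 1*22569 + 15251 = 37820.
Check: 930249^2 - 605*37820^2 = 865363202001 - 865363202000 = 1, so (x, y) = (930249, 37820) solves the equation, and by the theorem it is the least positive solution.

(x, y) = (930249, 37820)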